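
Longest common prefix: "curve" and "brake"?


Word 1: "curve"
Word 2: "brake"
Comparing from start:
  Pos 0: 'c' != 'b' (stop)
LCP = "" (length 0)


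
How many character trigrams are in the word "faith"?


Word: "faith" (length 5)
Number of 3-grams = length - 3 + 1 = 5 - 3 + 1
= 3


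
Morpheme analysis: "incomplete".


Word: "incomplete"
Morphemes: in- / complete
Each morpheme carries meaning
= 2 morphemes


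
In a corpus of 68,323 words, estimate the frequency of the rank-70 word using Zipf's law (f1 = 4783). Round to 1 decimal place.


Zipf's law: f(r) = f(1) / r
f(1) = 4783
f(70) = 4783 / 70
= 68.3 occurrences


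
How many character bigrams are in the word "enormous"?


Word: "enormous" (length 8)
Number of 2-grams = length - 2 + 1 = 8 - 2 + 1
= 7


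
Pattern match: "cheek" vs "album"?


Pattern of "cheek": [0, 1, 2, 2, 3]
Pattern of "album": [0, 1, 2, 3, 4]
Patterns do not match
Same pattern = No


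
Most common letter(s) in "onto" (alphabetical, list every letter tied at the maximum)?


Word: "onto"
Letter counts:
  'n': 1
  'o': 2
  't': 1
Maximum count = 2
Most frequent = 'o' (2 times each)


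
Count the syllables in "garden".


Word: "garden"
Syllable breakdown: gar | den
Counting: 2 parts
= 2 syllables


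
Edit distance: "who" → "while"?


Word 1: "who" (length 3)
Word 2: "while" (length 5)
One optimal edit sequence (insert/delete/substitute each cost 1):
  1. keep 'w'
  2. keep 'h'
  3. insert 'i'  (+1)
  4. insert 'l'  (+1)
  5. substitute 'o' -> 'e'  (+1)
Total edit operations: 3
Edit distance = 3


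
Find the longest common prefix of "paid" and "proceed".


Word 1: "paid"
Word 2: "proceed"
Comparing from start:
  Pos 0: 'p' == 'p'
  Pos 1: 'a' != 'r' (stop)
LCP = "p" (length 1)


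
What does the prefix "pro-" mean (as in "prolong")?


Prefix: pro-
As in: prolong -> pro- + long
Meaning = forward / in favor of


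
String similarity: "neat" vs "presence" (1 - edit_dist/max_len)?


Word 1: "neat" (length 4)
Word 2: "presence" (length 8)
One optimal edit sequence:
  1. insert 'p'  (+1)
  2. insert 'r'  (+1)
  3. insert 'e'  (+1)
  4. substitute 'n' -> 's'  (+1)
  5. keep 'e'
  6. insert 'n'  (+1)
  7. substitute 'a' -> 'c'  (+1)
  8. substitute 't' -> 'e'  (+1)
Edit distance = 7
Max length = max(4, 8) = 8
Similarity = 1 - 7/8
= 0.1250


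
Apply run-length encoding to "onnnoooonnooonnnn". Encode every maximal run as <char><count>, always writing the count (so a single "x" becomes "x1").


String: "onnnoooonnooonnnn"
Scanning for consecutive runs:
  'o' x 1
  'n' x 3
  'o' x 4
  'n' x 2
  'o' x 3
  'n' x 4
RLE = "o1n3o4n2o3n4"


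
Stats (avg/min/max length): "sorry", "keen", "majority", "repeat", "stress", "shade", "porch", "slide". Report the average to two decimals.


Lengths: "sorry"=5, "keen"=4, "majority"=8, "repeat"=6, "stress"=6, "shade"=5, "porch"=5, "slide"=5
Sum = 44, Count = 8
Average = 44/8 = 5.50
= avg=5.50, min=4, max=8


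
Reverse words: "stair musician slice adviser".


Original: "stair musician slice adviser"
Words (1..n): stair | musician | slice | adviser
Reversed (n..1): adviser | slice | musician | stair
Result = "adviser slice musician stair"


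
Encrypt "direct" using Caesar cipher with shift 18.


Word: "direct"
Shift: 18
Each letter → (letter + shift) mod 26:
  'd' (3) + 18 = 21 → 'v'
  'i' (8) + 18 = 0 → 'a'
  'r' (17) + 18 = 9 → 'j'
  'e' (4) + 18 = 22 → 'w'
  'c' (2) + 18 = 20 → 'u'
  't' (19) + 18 = 11 → 'l'
Result = "vajwul"


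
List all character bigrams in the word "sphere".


Word: "sphere" (length 6)
Number of bigrams = 6 - 2 + 1 = 5
  Position 0: "sp"
  Position 1: "ph"
  Position 2: "he"
  Position 3: "er"
  Position 4: "re"
Bigrams = "sp", "ph", "he", "er", "re"


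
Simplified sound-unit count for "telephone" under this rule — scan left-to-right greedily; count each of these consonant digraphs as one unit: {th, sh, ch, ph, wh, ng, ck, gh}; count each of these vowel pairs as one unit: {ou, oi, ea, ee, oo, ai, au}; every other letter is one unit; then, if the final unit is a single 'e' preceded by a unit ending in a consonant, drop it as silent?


Word: "telephone" (9 letters)
Left-to-right scan:
  1. 't' (letter)
  2. 'e' (letter)
  3. 'l' (letter)
  4. 'e' (letter)
  5. 'ph' (digraph)
  6. 'o' (letter)
  7. 'n' (letter)
  8. 'e' (letter)
Units from scan: 8
Final unit is 'e' after a consonant -> drop as silent (-1)
Sound units = 7 units


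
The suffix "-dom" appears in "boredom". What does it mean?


Suffix: -dom
Example: boredom (bore + -dom)
Meaning = state / realm


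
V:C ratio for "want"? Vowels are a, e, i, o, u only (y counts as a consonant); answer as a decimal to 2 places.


Word: "want"
Vowels (a,e,i,o,u): 1
Consonants: 3
Ratio = 1/3
= 0.33


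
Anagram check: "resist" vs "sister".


Word 1: "resist" → sorted: eirsst
Word 2: "sister" → sorted: eirsst
Same letters? eirsst == eirsst
Anagram = Yes


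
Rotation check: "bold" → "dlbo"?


Word: "bold", Candidate: "dlbo"
Method: check if candidate is substring of word+word
"boldbold" contains "dlbo"? No
Is rotation = No


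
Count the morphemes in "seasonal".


Word: "seasonal"
Morphemes: season | -al
Each morpheme carries meaning
= 2 morphemes


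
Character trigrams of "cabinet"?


Word: "cabinet" (length 7)
Number of trigrams = 7 - 3 + 1 = 5
  Position 0: "cab"
  Position 1: "abi"
  Position 2: "bin"
  Position 3: "ine"
  Position 4: "net"
Trigrams = "cab", "abi", "bin", "ine", "net"


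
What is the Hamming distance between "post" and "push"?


Comparing character by character (same length = 4):
  Pos 0: 'p' vs 'p' =
  Pos 1: 'o' vs 'u' !=
  Pos 2: 's' vs 's' =
  Pos 3: 't' vs 'h' !=
Hamming distance = 2


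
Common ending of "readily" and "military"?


Word 1: "readily"
Word 2: "military"
Comparing from end:
  Pos -1: 'y' == 'y'
  Pos -2: 'l' != 'r' (stop)
LCS = "y" (length 1)


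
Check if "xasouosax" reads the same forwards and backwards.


Word: "xasouosax"
Reversed: "xasouosax"
Forward == Backward? xasouosax == xasouosax
Palindrome = Yes


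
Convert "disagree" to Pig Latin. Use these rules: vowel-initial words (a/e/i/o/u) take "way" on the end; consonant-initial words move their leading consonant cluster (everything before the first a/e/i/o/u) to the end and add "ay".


Word: "disagree"
Starts with consonant(s) → move to end, add 'ay'
Consonant cluster: "d"
Pig Latin = "isagreeday"


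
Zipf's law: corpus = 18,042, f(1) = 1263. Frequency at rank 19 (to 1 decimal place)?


Zipf's law: f(r) = f(1) / r
f(1) = 1263
f(19) = 1263 / 19
= 66.5 occurrences


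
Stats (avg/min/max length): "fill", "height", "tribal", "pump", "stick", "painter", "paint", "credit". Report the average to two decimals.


Lengths: "fill"=4, "height"=6, "tribal"=6, "pump"=4, "stick"=5, "painter"=7, "paint"=5, "credit"=6
Sum = 43, Count = 8
Average = 43/8 = 5.38
= avg=5.38, min=4, max=7


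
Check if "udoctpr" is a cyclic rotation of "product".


Word: "product", Candidate: "udoctpr"
Method: check if candidate is substring of word+word
"productproduct" contains "udoctpr"? No
Is rotation = No


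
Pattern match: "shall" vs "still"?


Pattern of "shall": [0, 1, 2, 3, 3]
Pattern of "still": [0, 1, 2, 3, 3]
Patterns match
Same pattern = Yes


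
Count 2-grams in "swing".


Word: "swing" (length 5)
Number of 2-grams = length - 2 + 1 = 5 - 2 + 1
= 4


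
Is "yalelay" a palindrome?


Word: "yalelay"
Reversed: "yalelay"
Forward == Backward? yalelay == yalelay
Palindrome = Yes


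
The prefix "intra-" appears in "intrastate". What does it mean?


Prefix: intra-
As in: intrastate -> intra- + state
Meaning = within


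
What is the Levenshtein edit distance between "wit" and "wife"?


Word 1: "wit" (length 3)
Word 2: "wife" (length 4)
One optimal edit sequence (insert/delete/substitute each cost 1):
  1. keep 'w'
  2. keep 'i'
  3. insert 'f'  (+1)
  4. substitute 't' -> 'e'  (+1)
Total edit operations: 2
Edit distance = 2


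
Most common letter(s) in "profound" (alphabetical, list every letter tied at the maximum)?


Word: "profound"
Letter counts:
  'd': 1
  'f': 1
  'n': 1
  'o': 2
  'p': 1
  'r': 1
  'u': 1
Maximum count = 2
Most frequent = 'o' (2 times each)


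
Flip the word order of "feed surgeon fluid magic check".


Original: "feed surgeon fluid magic check"
Words (1..n): feed | surgeon | fluid | magic | check
Reversed (n..1): check | magic | fluid | surgeon | feed
Result = "check magic fluid surgeon feed"


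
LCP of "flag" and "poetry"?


Word 1: "flag"
Word 2: "poetry"
Comparing from start:
  Pos 0: 'f' != 'p' (stop)
LCP = "" (length 0)


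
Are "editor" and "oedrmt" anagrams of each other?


Word 1: "editor" → sorted: deiort
Word 2: "oedrmt" → sorted: demort
Same letters? deiort != demort
Anagram = No


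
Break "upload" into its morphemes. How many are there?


Word: "upload"
Morphemes: up- / load
Each morpheme carries meaning
= 2 morphemes


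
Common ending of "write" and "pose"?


Word 1: "write"
Word 2: "pose"
Comparing from end:
  Pos -1: 'e' == 'e'
  Pos -2: 't' != 's' (stop)
LCS = "e" (length 1)


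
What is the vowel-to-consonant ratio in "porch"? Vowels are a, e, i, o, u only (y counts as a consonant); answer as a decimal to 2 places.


Word: "porch"
Vowels (a,e,i,o,u): 1
Consonants: 4
Ratio = 1/4
= 0.25


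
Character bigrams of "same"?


Word: "same" (length 4)
Number of bigrams = 4 - 2 + 1 = 3
  Position 0: "sa"
  Position 1: "am"
  Position 2: "me"
Bigrams = "sa", "am", "me"


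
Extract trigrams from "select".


Word: "select" (length 6)
Number of trigrams = 6 - 3 + 1 = 4
  Position 0: "sel"
  Position 1: "ele"
  Position 2: "lec"
  Position 3: "ect"
Trigrams = "sel", "ele", "lec", "ect"


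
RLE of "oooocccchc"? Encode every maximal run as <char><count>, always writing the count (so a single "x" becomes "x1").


String: "oooocccchc"
Scanning for consecutive runs:
  'o' x 4
  'c' x 4
  'h' x 1
  'c' x 1
RLE = "o4c4h1c1"


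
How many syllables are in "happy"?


Word: "happy"
Syllable breakdown: hap · py
Counting: 2 parts
= 2 syllables


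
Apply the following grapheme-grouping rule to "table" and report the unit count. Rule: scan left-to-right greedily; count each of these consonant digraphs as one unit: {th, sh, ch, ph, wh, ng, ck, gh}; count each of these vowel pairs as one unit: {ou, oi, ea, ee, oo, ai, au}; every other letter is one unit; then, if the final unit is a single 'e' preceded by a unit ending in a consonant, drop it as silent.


Word: "table" (5 letters)
Left-to-right scan:
  [1] 't' (letter)
  [2] 'a' (letter)
  [3] 'b' (letter)
  [4] 'l' (letter)
  [5] 'e' (letter)
Units from scan: 5
Final unit is 'e' after a consonant -> drop as silent (-1)
Sound units = 4 units


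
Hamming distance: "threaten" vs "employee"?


Comparing character by character (same length = 8):
  Pos 0: 't' vs 'e' !=
  Pos 1: 'h' vs 'm' !=
  Pos 2: 'r' vs 'p' !=
  Pos 3: 'e' vs 'l' !=
  Pos 4: 'a' vs 'o' !=
  Pos 5: 't' vs 'y' !=
  Pos 6: 'e' vs 'e' =
  Pos 7: 'n' vs 'e' !=
Hamming distance = 7


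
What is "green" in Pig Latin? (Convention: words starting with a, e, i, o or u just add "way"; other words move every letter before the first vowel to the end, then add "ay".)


Word: "green"
Starts with consonant(s) → move to end, add 'ay'
Consonant cluster: "gr"
Pig Latin = "eengray"


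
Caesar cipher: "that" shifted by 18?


Word: "that"
Shift: 18
Each letter → (letter + shift) mod 26:
  't' (19) + 18 = 11 → 'l'
  'h' (7) + 18 = 25 → 'z'
  'a' (0) + 18 = 18 → 's'
  't' (19) + 18 = 11 → 'l'
Result = "lzsl"


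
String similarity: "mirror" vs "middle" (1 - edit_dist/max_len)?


Word 1: "mirror" (length 6)
Word 2: "middle" (length 6)
One optimal edit sequence:
  1. keep 'm'
  2. keep 'i'
  3. substitute 'r' -> 'd'  (+1)
  4. substitute 'r' -> 'd'  (+1)
  5. substitute 'o' -> 'l'  (+1)
  6. substitute 'r' -> 'e'  (+1)
Edit distance = 4
Max length = max(6, 6) = 6
Similarity = 1 - 4/6
= 0.3333


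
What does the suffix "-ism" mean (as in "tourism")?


Suffix: -ism
As in: tourism -> tour + -ism
Meaning = belief / practice


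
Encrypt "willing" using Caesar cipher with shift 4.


Word: "willing"
Shift: 4
Each letter → (letter + shift) mod 26:
  'w' (22) + 4 = 0 → 'a'
  'i' (8) + 4 = 12 → 'm'
  'l' (11) + 4 = 15 → 'p'
  'l' (11) + 4 = 15 → 'p'
  'i' (8) + 4 = 12 → 'm'
  'n' (13) + 4 = 17 → 'r'
  'g' (6) + 4 = 10 → 'k'
Result = "amppmrk"


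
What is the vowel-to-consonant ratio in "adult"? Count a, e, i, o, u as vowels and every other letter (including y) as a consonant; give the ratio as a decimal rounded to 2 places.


Word: "adult"
Vowels (a,e,i,o,u): 2
Consonants: 3
Ratio = 2/3
= 0.67


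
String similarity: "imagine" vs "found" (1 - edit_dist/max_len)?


Word 1: "imagine" (length 7)
Word 2: "found" (length 5)
One optimal edit sequence:
  1. delete 'i'  (+1)
  2. delete 'm'  (+1)
  3. substitute 'a' -> 'f'  (+1)
  4. substitute 'g' -> 'o'  (+1)
  5. substitute 'i' -> 'u'  (+1)
  6. keep 'n'
  7. substitute 'e' -> 'd'  (+1)
Edit distance = 6
Max length = max(7, 5) = 7
Similarity = 1 - 6/7
= 0.1429


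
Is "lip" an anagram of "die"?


Word 1: "die" → sorted: dei
Word 2: "lip" → sorted: ilp
Same letters? dei != ilp
Anagram = No


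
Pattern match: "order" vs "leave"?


Pattern of "order": [0, 1, 2, 3, 1]
Pattern of "leave": [0, 1, 2, 3, 1]
Patterns match
Same pattern = Yes


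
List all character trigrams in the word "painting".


Word: "painting" (length 8)
Number of trigrams = 8 - 3 + 1 = 6
  Position 0: "pai"
  Position 1: "ain"
  Position 2: "int"
  Position 3: "nti"
  Position 4: "tin"
  Position 5: "ing"
Trigrams = "pai", "ain", "int", "nti", "tin", "ing"


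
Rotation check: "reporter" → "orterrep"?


Word: "reporter", Candidate: "orterrep"
Method: check if candidate is substring of word+word
"reporterreporter" contains "orterrep"? Yes
Is rotation = Yes


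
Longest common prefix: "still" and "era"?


Word 1: "still"
Word 2: "era"
Comparing from start:
  Pos 0: 's' != 'e' (stop)
LCP = "" (length 0)


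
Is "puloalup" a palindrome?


Word: "puloalup"
Reversed: "pulaolup"
Forward == Backward? puloalup != pulaolup
Palindrome = No


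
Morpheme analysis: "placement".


Word: "placement"
Morphemes: place / -ment
Each morpheme carries meaning
= 2 morphemes


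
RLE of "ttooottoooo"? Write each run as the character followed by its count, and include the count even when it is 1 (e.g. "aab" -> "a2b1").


String: "ttooottoooo"
Scanning for consecutive runs:
  't' x 2
  'o' x 3
  't' x 2
  'o' x 4
RLE = "t2o3t2o4"


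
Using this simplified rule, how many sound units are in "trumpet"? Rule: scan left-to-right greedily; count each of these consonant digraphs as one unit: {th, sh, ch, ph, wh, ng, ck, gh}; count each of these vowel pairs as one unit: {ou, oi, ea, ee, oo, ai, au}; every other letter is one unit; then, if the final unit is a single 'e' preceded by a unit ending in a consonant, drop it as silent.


Word: "trumpet" (7 letters)
Left-to-right scan:
  1. 't' (letter)
  2. 'r' (letter)
  3. 'u' (letter)
  4. 'm' (letter)
  5. 'p' (letter)
  6. 'e' (letter)
  7. 't' (letter)
Units from scan: 7
Sound units = 7 units


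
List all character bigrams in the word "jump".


Word: "jump" (length 4)
Number of bigrams = 4 - 2 + 1 = 3
  Position 0: "ju"
  Position 1: "um"
  Position 2: "mp"
Bigrams = "ju", "um", "mp"


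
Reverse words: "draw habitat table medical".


Original: "draw habitat table medical"
Words (1..n): draw | habitat | table | medical
Reversed (n..1): medical | table | habitat | draw
Result = "medical table habitat draw"


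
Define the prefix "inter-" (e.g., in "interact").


Prefix: inter-
As in: interact -> inter- + act
Meaning = between


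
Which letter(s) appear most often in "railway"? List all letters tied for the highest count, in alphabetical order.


Word: "railway"
Letter counts:
  'a': 2
  'i': 1
  'l': 1
  'r': 1
  'w': 1
  'y': 1
Maximum count = 2
Most frequent = 'a' (2 times each)


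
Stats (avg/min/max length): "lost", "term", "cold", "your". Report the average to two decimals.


Lengths: "lost"=4, "term"=4, "cold"=4, "your"=4
Sum = 16, Count = 4
Average = 16/4 = 4.00
= avg=4.00, min=4, max=4


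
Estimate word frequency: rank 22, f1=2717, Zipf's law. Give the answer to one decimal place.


Zipf's law: f(r) = f(1) / r
f(1) = 2717
f(22) = 2717 / 22
= 123.5 occurrences


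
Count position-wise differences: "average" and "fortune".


Comparing character by character (same length = 7):
  Pos 0: 'a' vs 'f' !=
  Pos 1: 'v' vs 'o' !=
  Pos 2: 'e' vs 'r' !=
  Pos 3: 'r' vs 't' !=
  Pos 4: 'a' vs 'u' !=
  Pos 5: 'g' vs 'n' !=
  Pos 6: 'e' vs 'e' =
Hamming distance = 6


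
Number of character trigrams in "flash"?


Word: "flash" (length 5)
Number of 3-grams = length - 3 + 1 = 5 - 3 + 1
= 3


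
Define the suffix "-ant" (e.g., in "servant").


Suffix: -ant
Example: servant (serve + -ant, with a spelling change)
Meaning = one who / that which


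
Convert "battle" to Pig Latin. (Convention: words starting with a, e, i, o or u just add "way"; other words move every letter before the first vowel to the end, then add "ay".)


Word: "battle"
Starts with consonant(s) → move to end, add 'ay'
Consonant cluster: "b"
Pig Latin = "attlebay"


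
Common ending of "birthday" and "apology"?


Word 1: "birthday"
Word 2: "apology"
Comparing from end:
  Pos -1: 'y' == 'y'
  Pos -2: 'a' != 'g' (stop)
LCS = "y" (length 1)


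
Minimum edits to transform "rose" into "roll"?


Word 1: "rose" (length 4)
Word 2: "roll" (length 4)
One optimal edit sequence (insert/delete/substitute each cost 1):
  1. keep 'r'
  2. keep 'o'
  3. substitute 's' -> 'l'  (+1)
  4. substitute 'e' -> 'l'  (+1)
Total edit operations: 2
Edit distance = 2


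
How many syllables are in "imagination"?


Word: "imagination"
Syllable breakdown: i · mag · i · na · tion
Counting: 5 parts
= 5 syllables


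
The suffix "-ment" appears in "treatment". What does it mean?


Suffix: -ment
As in: treatment -> treat + -ment
Meaning = result of action


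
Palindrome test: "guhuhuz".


Word: "guhuhuz"
Reversed: "zuhuhug"
Forward == Backward? guhuhuz != zuhuhug
Palindrome = No


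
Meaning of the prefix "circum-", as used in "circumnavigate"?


Prefix: circum-
Example: circumnavigate = circum- + navigate
Meaning = around


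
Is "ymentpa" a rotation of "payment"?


Word: "payment", Candidate: "ymentpa"
Method: check if candidate is substring of word+word
"paymentpayment" contains "ymentpa"? Yes
Is rotation = Yes


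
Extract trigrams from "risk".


Word: "risk" (length 4)
Number of trigrams = 4 - 3 + 1 = 2
  Position 0: "ris"
  Position 1: "isk"
Trigrams = "ris", "isk"


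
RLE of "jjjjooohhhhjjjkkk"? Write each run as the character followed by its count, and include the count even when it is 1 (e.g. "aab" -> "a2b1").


String: "jjjjooohhhhjjjkkk"
Scanning for consecutive runs:
  'j' x 4
  'o' x 3
  'h' x 4
  'j' x 3
  'k' x 3
RLE = "j4o3h4j3k3"


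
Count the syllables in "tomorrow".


Word: "tomorrow"
Syllable breakdown: to | mor | row
Counting: 3 parts
= 3 syllables


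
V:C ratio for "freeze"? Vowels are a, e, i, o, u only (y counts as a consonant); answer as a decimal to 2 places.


Word: "freeze"
Vowels (a,e,i,o,u): 3
Consonants: 3
Ratio = 3/3
= 1.00


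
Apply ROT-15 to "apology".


Word: "apology"
Shift: 15
Each letter → (letter + shift) mod 26:
  'a' (0) + 15 = 15 → 'p'
  'p' (15) + 15 = 4 → 'e'
  'o' (14) + 15 = 3 → 'd'
  'l' (11) + 15 = 0 → 'a'
  'o' (14) + 15 = 3 → 'd'
  'g' (6) + 15 = 21 → 'v'
  'y' (24) + 15 = 13 → 'n'
Result = "pedadvn"


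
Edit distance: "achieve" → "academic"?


Word 1: "achieve" (length 7)
Word 2: "academic" (length 8)
One optimal edit sequence (insert/delete/substitute each cost 1):
  1. keep 'a'
  2. keep 'c'
  3. substitute 'h' -> 'a'  (+1)
  4. substitute 'i' -> 'd'  (+1)
  5. keep 'e'
  6. insert 'm'  (+1)
  7. substitute 'v' -> 'i'  (+1)
  8. substitute 'e' -> 'c'  (+1)
Total edit operations: 5
Edit distance = 5


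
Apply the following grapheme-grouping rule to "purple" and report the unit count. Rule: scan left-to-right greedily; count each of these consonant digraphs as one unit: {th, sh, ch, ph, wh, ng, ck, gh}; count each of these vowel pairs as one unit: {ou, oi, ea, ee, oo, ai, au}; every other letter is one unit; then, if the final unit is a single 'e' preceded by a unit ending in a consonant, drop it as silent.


Word: "purple" (6 letters)
Left-to-right scan:
  [1] 'p' (letter)
  [2] 'u' (letter)
  [3] 'r' (letter)
  [4] 'p' (letter)
  [5] 'l' (letter)
  [6] 'e' (letter)
Units from scan: 6
Final unit is 'e' after a consonant -> drop as silent (-1)
Sound units = 5 units


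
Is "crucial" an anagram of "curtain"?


Word 1: "curtain" → sorted: acinrtu
Word 2: "crucial" → sorted: accilru
Same letters? acinrtu != accilru
Anagram = No


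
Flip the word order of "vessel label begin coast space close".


Original: "vessel label begin coast space close"
Words (1..n): vessel | label | begin | coast | space | close
Reversed (n..1): close | space | coast | begin | label | vessel
Result = "close space coast begin label vessel"


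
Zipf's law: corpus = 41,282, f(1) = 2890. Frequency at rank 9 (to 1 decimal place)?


Zipf's law: f(r) = f(1) / r
f(1) = 2890
f(9) = 2890 / 9
= 321.1 occurrences


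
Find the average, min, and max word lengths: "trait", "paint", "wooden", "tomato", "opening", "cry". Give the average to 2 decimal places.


Lengths: "trait"=5, "paint"=5, "wooden"=6, "tomato"=6, "opening"=7, "cry"=3
Sum = 32, Count = 6
Average = 32/6 = 5.33
= avg=5.33, min=3, max=7


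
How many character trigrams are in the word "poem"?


Word: "poem" (length 4)
Number of 3-grams = length - 3 + 1 = 4 - 3 + 1
= 2


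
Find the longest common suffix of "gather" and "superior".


Word 1: "gather"
Word 2: "superior"
Comparing from end:
  Pos -1: 'r' == 'r'
  Pos -2: 'e' != 'o' (stop)
LCS = "r" (length 1)


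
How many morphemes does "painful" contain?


Word: "painful"
Morphemes: pain + -ful
Each morpheme carries meaning
= 2 morphemes


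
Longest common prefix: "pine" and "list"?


Word 1: "pine"
Word 2: "list"
Comparing from start:
  Pos 0: 'p' != 'l' (stop)
LCP = "" (length 0)


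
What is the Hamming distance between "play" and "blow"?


Comparing character by character (same length = 4):
  Pos 0: 'p' vs 'b' !=
  Pos 1: 'l' vs 'l' =
  Pos 2: 'a' vs 'o' !=
  Pos 3: 'y' vs 'w' !=
Hamming distance = 3


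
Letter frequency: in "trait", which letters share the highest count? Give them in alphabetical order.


Word: "trait"
Letter counts:
  'a': 1
  'i': 1
  'r': 1
  't': 2
Maximum count = 2
Most frequent = 't' (2 times each)


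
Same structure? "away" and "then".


Pattern of "away": [0, 1, 0, 2]
Pattern of "then": [0, 1, 2, 3]
Patterns do not match
Same pattern = No


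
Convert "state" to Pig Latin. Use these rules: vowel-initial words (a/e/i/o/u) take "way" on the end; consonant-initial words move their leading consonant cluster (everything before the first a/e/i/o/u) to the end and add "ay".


Word: "state"
Starts with consonant(s) → move to end, add 'ay'
Consonant cluster: "st"
Pig Latin = "atestay"


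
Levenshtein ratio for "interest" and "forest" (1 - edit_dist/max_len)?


Word 1: "interest" (length 8)
Word 2: "forest" (length 6)
One optimal edit sequence:
  1. delete 'i'  (+1)
  2. delete 'n'  (+1)
  3. substitute 't' -> 'f'  (+1)
  4. substitute 'e' -> 'o'  (+1)
  5. keep 'r'
  6. keep 'e'
  7. keep 's'
  8. keep 't'
Edit distance = 4
Max length = max(8, 6) = 8
Similarity = 1 - 4/8
= 0.5000


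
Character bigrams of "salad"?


Word: "salad" (length 5)
Number of bigrams = 5 - 2 + 1 = 4
  Position 0: "sa"
  Position 1: "al"
  Position 2: "la"
  Position 3: "ad"
Bigrams = "sa", "al", "la", "ad"


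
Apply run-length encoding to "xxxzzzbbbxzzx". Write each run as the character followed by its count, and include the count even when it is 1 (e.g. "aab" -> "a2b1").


String: "xxxzzzbbbxzzx"
Scanning for consecutive runs:
  'x' x 3
  'z' x 3
  'b' x 3
  'x' x 1
  'z' x 2
  'x' x 1
RLE = "x3z3b3x1z2x1"


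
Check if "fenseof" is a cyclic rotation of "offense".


Word: "offense", Candidate: "fenseof"
Method: check if candidate is substring of word+word
"offenseoffense" contains "fenseof"? Yes
Is rotation = Yes


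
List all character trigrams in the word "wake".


Word: "wake" (length 4)
Number of trigrams = 4 - 3 + 1 = 2
  Position 0: "wak"
  Position 1: "ake"
Trigrams = "wak", "ake"


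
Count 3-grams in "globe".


Word: "globe" (length 5)
Number of 3-grams = length - 3 + 1 = 5 - 3 + 1
= 3


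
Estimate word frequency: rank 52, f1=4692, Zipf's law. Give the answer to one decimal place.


Zipf's law: f(r) = f(1) / r
f(1) = 4692
f(52) = 4692 / 52
= 90.2 occurrences


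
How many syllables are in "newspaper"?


Word: "newspaper"
Syllable breakdown: news-pa-per
Counting: 3 parts
= 3 syllables


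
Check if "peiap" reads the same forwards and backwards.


Word: "peiap"
Reversed: "paiep"
Forward == Backward? peiap != paiep
Palindrome = No


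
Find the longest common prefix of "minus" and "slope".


Word 1: "minus"
Word 2: "slope"
Comparing from start:
  Pos 0: 'm' != 's' (stop)
LCP = "" (length 0)


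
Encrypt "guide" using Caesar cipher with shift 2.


Word: "guide"
Shift: 2
Each letter → (letter + shift) mod 26:
  'g' (6) + 2 = 8 → 'i'
  'u' (20) + 2 = 22 → 'w'
  'i' (8) + 2 = 10 → 'k'
  'd' (3) + 2 = 5 → 'f'
  'e' (4) + 2 = 6 → 'g'
Result = "iwkfg"


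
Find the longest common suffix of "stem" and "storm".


Word 1: "stem"
Word 2: "storm"
Comparing from end:
  Pos -1: 'm' == 'm'
  Pos -2: 'e' != 'r' (stop)
LCS = "m" (length 1)


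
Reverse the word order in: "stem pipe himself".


Original: "stem pipe himself"
Words (1..n): stem | pipe | himself
Reversed (n..1): himself | pipe | stem
Result = "himself pipe stem"


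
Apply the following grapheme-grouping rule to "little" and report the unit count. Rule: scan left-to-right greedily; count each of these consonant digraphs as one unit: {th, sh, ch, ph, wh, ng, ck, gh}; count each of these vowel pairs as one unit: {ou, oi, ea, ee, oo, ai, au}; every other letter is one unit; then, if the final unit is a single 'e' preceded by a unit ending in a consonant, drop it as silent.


Word: "little" (6 letters)
Left-to-right scan:
  (1) 'l' (letter)
  (2) 'i' (letter)
  (3) 't' (letter)
  (4) 't' (letter)
  (5) 'l' (letter)
  (6) 'e' (letter)
Units from scan: 6
Final unit is 'e' after a consonant -> drop as silent (-1)
Sound units = 5 units


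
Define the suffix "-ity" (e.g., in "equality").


Suffix: -ity
Example: equality = equal + -ity
Meaning = quality of


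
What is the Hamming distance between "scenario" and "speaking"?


Comparing character by character (same length = 8):
  Pos 0: 's' vs 's' =
  Pos 1: 'c' vs 'p' !=
  Pos 2: 'e' vs 'e' =
  Pos 3: 'n' vs 'a' !=
  Pos 4: 'a' vs 'k' !=
  Pos 5: 'r' vs 'i' !=
  Pos 6: 'i' vs 'n' !=
  Pos 7: 'o' vs 'g' !=
Hamming distance = 6


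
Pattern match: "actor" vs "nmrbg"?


Pattern of "actor": [0, 1, 2, 3, 4]
Pattern of "nmrbg": [0, 1, 2, 3, 4]
Patterns match
Same pattern = Yes


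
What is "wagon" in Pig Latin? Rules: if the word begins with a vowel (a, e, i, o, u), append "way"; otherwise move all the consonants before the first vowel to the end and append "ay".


Word: "wagon"
Starts with consonant(s) → move to end, add 'ay'
Consonant cluster: "w"
Pig Latin = "agonway"


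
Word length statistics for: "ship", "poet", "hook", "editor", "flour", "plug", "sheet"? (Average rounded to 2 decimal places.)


Lengths: "ship"=4, "poet"=4, "hook"=4, "editor"=6, "flour"=5, "plug"=4, "sheet"=5
Sum = 32, Count = 7
Average = 32/7 = 4.57
= avg=4.57, min=4, max=6


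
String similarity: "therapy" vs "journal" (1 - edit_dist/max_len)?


Word 1: "therapy" (length 7)
Word 2: "journal" (length 7)
One optimal edit sequence:
  1. substitute 't' -> 'j'  (+1)
  2. substitute 'h' -> 'o'  (+1)
  3. substitute 'e' -> 'u'  (+1)
  4. keep 'r'
  5. substitute 'a' -> 'n'  (+1)
  6. substitute 'p' -> 'a'  (+1)
  7. substitute 'y' -> 'l'  (+1)
Edit distance = 6
Max length = max(7, 7) = 7
Similarity = 1 - 6/7
= 0.1429


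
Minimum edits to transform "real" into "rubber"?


Word 1: "real" (length 4)
Word 2: "rubber" (length 6)
One optimal edit sequence (insert/delete/substitute each cost 1):
  1. keep 'r'
  2. insert 'u'  (+1)
  3. insert 'b'  (+1)
  4. substitute 'e' -> 'b'  (+1)
  5. substitute 'a' -> 'e'  (+1)
  6. substitute 'l' -> 'r'  (+1)
Total edit operations: 5
Edit distance = 5


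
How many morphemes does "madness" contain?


Word: "madness"
Morphemes: mad | -ness
Each morpheme carries meaning
= 2 morphemes


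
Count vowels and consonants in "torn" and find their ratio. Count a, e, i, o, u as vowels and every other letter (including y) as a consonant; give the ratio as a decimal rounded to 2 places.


Word: "torn"
Vowels (a,e,i,o,u): 1
Consonants: 3
Ratio = 1/3
= 0.33


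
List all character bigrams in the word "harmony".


Word: "harmony" (length 7)
Number of bigrams = 7 - 2 + 1 = 6
  Position 0: "ha"
  Position 1: "ar"
  Position 2: "rm"
  Position 3: "mo"
  Position 4: "on"
  Position 5: "ny"
Bigrams = "ha", "ar", "rm", "mo", "on", "ny"


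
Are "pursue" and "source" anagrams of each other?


Word 1: "pursue" → sorted: eprsuu
Word 2: "source" → sorted: ceorsu
Same letters? eprsuu != ceorsu
Anagram = No


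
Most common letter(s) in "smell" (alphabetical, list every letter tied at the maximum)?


Word: "smell"
Letter counts:
  'e': 1
  'l': 2
  'm': 1
  's': 1
Maximum count = 2
Most frequent = 'l' (2 times each)


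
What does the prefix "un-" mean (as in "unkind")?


Prefix: un-
Example: unkind = un- + kind
Meaning = not / reverse


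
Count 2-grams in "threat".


Word: "threat" (length 6)
Number of 2-grams = length - 2 + 1 = 6 - 2 + 1
= 5


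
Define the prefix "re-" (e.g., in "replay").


Prefix: re-
Example: replay = re- + play
Meaning = again


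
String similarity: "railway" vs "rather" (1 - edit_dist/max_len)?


Word 1: "railway" (length 7)
Word 2: "rather" (length 6)
One optimal edit sequence:
  1. keep 'r'
  2. keep 'a'
  3. delete 'i'  (+1)
  4. substitute 'l' -> 't'  (+1)
  5. substitute 'w' -> 'h'  (+1)
  6. substitute 'a' -> 'e'  (+1)
  7. substitute 'y' -> 'r'  (+1)
Edit distance = 5
Max length = max(7, 6) = 7
Similarity = 1 - 5/7
= 0.2857


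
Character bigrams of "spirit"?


Word: "spirit" (length 6)
Number of bigrams = 6 - 2 + 1 = 5
  Position 0: "sp"
  Position 1: "pi"
  Position 2: "ir"
  Position 3: "ri"
  Position 4: "it"
Bigrams = "sp", "pi", "ir", "ri", "it"


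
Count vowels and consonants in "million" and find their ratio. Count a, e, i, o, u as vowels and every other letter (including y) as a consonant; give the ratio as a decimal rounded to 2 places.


Word: "million"
Vowels (a,e,i,o,u): 3
Consonants: 4
Ratio = 3/4
= 0.75


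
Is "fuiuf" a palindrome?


Word: "fuiuf"
Reversed: "fuiuf"
Forward == Backward? fuiuf == fuiuf
Palindrome = Yes


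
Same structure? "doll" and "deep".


Pattern of "doll": [0, 1, 2, 2]
Pattern of "deep": [0, 1, 1, 2]
Patterns do not match
Same pattern = No


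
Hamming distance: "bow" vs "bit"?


Comparing character by character (same length = 3):
  Pos 0: 'b' vs 'b' =
  Pos 1: 'o' vs 'i' !=
  Pos 2: 'w' vs 't' !=
Hamming distance = 2


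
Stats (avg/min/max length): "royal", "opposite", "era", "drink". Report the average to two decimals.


Lengths: "royal"=5, "opposite"=8, "era"=3, "drink"=5
Sum = 21, Count = 4
Average = 21/4 = 5.25
= avg=5.25, min=3, max=8


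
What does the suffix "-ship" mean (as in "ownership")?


Suffix: -ship
Example: ownership (owner + -ship)
Meaning = state / position


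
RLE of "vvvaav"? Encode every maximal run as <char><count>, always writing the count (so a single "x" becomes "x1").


String: "vvvaav"
Scanning for consecutive runs:
  'v' x 3
  'a' x 2
  'v' x 1
RLE = "v3a2v1"


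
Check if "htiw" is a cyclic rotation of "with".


Word: "with", Candidate: "htiw"
Method: check if candidate is substring of word+word
"withwith" contains "htiw"? No
Is rotation = No


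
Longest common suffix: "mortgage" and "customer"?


Word 1: "mortgage"
Word 2: "customer"
Comparing from end:
  Pos -1: 'e' != 'r' (stop)
LCS = "" (length 0)


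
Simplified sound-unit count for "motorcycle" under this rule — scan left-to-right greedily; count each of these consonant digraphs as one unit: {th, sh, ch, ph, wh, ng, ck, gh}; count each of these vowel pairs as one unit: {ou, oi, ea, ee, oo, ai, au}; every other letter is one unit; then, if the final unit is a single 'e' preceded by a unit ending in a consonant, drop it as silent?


Word: "motorcycle" (10 letters)
Left-to-right scan:
  [1] 'm' (letter)
  [2] 'o' (letter)
  [3] 't' (letter)
  [4] 'o' (letter)
  [5] 'r' (letter)
  [6] 'c' (letter)
  [7] 'y' (letter)
  [8] 'c' (letter)
  [9] 'l' (letter)
  [10] 'e' (letter)
Units from scan: 10
Final unit is 'e' after a consonant -> drop as silent (-1)
Sound units = 9 units


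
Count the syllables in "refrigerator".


Word: "refrigerator"
Syllable breakdown: re-frig-er-a-tor
Counting: 5 parts
= 5 syllables


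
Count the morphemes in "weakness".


Word: "weakness"
Morphemes: weak + -ness
Each morpheme carries meaning
= 2 morphemes


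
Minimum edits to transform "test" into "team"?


Word 1: "test" (length 4)
Word 2: "team" (length 4)
One optimal edit sequence (insert/delete/substitute each cost 1):
  1. keep 't'
  2. keep 'e'
  3. substitute 's' -> 'a'  (+1)
  4. substitute 't' -> 'm'  (+1)
Total edit operations: 2
Edit distance = 2


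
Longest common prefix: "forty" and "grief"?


Word 1: "forty"
Word 2: "grief"
Comparing from start:
  Pos 0: 'f' != 'g' (stop)
LCP = "" (length 0)


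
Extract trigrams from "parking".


Word: "parking" (length 7)
Number of trigrams = 7 - 3 + 1 = 5
  Position 0: "par"
  Position 1: "ark"
  Position 2: "rki"
  Position 3: "kin"
  Position 4: "ing"
Trigrams = "par", "ark", "rki", "kin", "ing"


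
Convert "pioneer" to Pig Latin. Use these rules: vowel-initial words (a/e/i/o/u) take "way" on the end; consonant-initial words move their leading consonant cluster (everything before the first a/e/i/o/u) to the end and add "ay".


Word: "pioneer"
Starts with consonant(s) → move to end, add 'ay'
Consonant cluster: "p"
Pig Latin = "ioneerpay"


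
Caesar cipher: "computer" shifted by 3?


Word: "computer"
Shift: 3
Each letter → (letter + shift) mod 26:
  'c' (2) + 3 = 5 → 'f'
  'o' (14) + 3 = 17 → 'r'
  'm' (12) + 3 = 15 → 'p'
  'p' (15) + 3 = 18 → 's'
  'u' (20) + 3 = 23 → 'x'
  't' (19) + 3 = 22 → 'w'
  'e' (4) + 3 = 7 → 'h'
  'r' (17) + 3 = 20 → 'u'
Result = "frpsxwhu"


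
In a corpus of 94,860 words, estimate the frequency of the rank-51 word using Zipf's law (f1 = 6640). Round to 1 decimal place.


Zipf's law: f(r) = f(1) / r
f(1) = 6640
f(51) = 6640 / 51
= 130.2 occurrences


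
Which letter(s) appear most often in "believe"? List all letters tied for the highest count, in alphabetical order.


Word: "believe"
Letter counts:
  'b': 1
  'e': 3
  'i': 1
  'l': 1
  'v': 1
Maximum count = 3
Most frequent = 'e' (3 times each)


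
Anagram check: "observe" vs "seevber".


Word 1: "observe" → sorted: beeorsv
Word 2: "seevber" → sorted: beeersv
Same letters? beeorsv != beeersv
Anagram = No


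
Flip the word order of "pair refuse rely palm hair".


Original: "pair refuse rely palm hair"
Words (1..n): pair | refuse | rely | palm | hair
Reversed (n..1): hair | palm | rely | refuse | pair
Result = "hair palm rely refuse pair"


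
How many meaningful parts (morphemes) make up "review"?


Word: "review"
Morphemes: re- | view
Each morpheme carries meaning
= 2 morphemes


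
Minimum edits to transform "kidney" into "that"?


Word 1: "kidney" (length 6)
Word 2: "that" (length 4)
One optimal edit sequence (insert/delete/substitute each cost 1):
  1. delete 'k'  (+1)
  2. delete 'i'  (+1)
  3. substitute 'd' -> 't'  (+1)
  4. substitute 'n' -> 'h'  (+1)
  5. substitute 'e' -> 'a'  (+1)
  6. substitute 'y' -> 't'  (+1)
Total edit operations: 6
Edit distance = 6


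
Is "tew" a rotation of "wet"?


Word: "wet", Candidate: "tew"
Method: check if candidate is substring of word+word
"wetwet" contains "tew"? No
Is rotation = No


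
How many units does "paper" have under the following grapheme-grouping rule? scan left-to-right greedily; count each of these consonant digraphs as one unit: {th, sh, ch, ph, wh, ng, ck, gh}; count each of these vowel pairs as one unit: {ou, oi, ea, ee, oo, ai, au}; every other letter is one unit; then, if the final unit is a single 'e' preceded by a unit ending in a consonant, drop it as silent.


Word: "paper" (5 letters)
Left-to-right scan:
  1. 'p' (letter)
  2. 'a' (letter)
  3. 'p' (letter)
  4. 'e' (letter)
  5. 'r' (letter)
Units from scan: 5
Sound units = 5 units


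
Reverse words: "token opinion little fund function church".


Original: "token opinion little fund function church"
Words (1..n): token | opinion | little | fund | function | church
Reversed (n..1): church | function | fund | little | opinion | token
Result = "church function fund little opinion token"


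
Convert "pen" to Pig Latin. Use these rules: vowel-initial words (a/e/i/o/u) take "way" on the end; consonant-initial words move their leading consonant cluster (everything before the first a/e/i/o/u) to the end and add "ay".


Word: "pen"
Starts with consonant(s) → move to end, add 'ay'
Consonant cluster: "p"
Pig Latin = "enpay"


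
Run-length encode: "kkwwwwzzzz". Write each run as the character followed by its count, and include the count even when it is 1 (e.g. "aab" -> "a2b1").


String: "kkwwwwzzzz"
Scanning for consecutive runs:
  'k' x 2
  'w' x 4
  'z' x 4
RLE = "k2w4z4"


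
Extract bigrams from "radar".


Word: "radar" (length 5)
Number of bigrams = 5 - 2 + 1 = 4
  Position 0: "ra"
  Position 1: "ad"
  Position 2: "da"
  Position 3: "ar"
Bigrams = "ra", "ad", "da", "ar"


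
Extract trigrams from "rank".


Word: "rank" (length 4)
Number of trigrams = 4 - 3 + 1 = 2
  Position 0: "ran"
  Position 1: "ank"
Trigrams = "ran", "ank"


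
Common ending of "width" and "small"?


Word 1: "width"
Word 2: "small"
Comparing from end:
  Pos -1: 'h' != 'l' (stop)
LCS = "" (length 0)


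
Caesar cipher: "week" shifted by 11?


Word: "week"
Shift: 11
Each letter → (letter + shift) mod 26:
  'w' (22) + 11 = 7 → 'h'
  'e' (4) + 11 = 15 → 'p'
  'e' (4) + 11 = 15 → 'p'
  'k' (10) + 11 = 21 → 'v'
Result = "hppv"


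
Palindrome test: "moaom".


Word: "moaom"
Reversed: "moaom"
Forward == Backward? moaom == moaom
Palindrome = Yes


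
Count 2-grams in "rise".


Word: "rise" (length 4)
Number of 2-grams = length - 2 + 1 = 4 - 2 + 1
= 3


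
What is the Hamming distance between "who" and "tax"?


Comparing character by character (same length = 3):
  Pos 0: 'w' vs 't' !=
  Pos 1: 'h' vs 'a' !=
  Pos 2: 'o' vs 'x' !=
Hamming distance = 3


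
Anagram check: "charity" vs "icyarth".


Word 1: "charity" → sorted: achirty
Word 2: "icyarth" → sorted: achirty
Same letters? achirty == achirty
Anagram = Yes
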